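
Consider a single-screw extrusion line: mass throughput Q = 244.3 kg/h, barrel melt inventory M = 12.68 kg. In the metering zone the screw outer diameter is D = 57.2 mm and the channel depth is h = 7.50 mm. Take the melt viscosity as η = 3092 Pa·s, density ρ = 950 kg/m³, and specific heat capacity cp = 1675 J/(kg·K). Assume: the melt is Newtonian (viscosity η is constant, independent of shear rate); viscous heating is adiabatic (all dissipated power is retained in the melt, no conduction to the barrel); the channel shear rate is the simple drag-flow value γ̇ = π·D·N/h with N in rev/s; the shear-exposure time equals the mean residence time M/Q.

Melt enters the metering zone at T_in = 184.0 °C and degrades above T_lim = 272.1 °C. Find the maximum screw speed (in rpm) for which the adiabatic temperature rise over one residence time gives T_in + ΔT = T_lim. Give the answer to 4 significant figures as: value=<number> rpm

value=39.01 rpm

Convert throughput: Q = 244.3 kg/h = 244.3/3600 = 0.0678611 kg/s
t_res = M / Q_s = 12.68 / 0.0678611 = 186.852 s
Convert to metres: D = 0.0572 m, h = 0.0075 m
Allowable rise: ΔT_a = T_lim − T_in = 272.1 − 184.0 = 88.1 K
γ̇_max² = ΔT_a·ρ·cp / (η·t_res) = [88.1 × 950 × 1675] / [3092 × 186.852] = 242.648 s⁻²
Take the square root: γ̇_max = √(242.648) = 15.5772 s⁻¹
Solve γ̇ = πDN/h for N: N_max = γ̇_max·h/(π·D) = 15.5772 × 0.0075 / (π × 0.0572) = 0.650135 rev/s = 39.0081 rpm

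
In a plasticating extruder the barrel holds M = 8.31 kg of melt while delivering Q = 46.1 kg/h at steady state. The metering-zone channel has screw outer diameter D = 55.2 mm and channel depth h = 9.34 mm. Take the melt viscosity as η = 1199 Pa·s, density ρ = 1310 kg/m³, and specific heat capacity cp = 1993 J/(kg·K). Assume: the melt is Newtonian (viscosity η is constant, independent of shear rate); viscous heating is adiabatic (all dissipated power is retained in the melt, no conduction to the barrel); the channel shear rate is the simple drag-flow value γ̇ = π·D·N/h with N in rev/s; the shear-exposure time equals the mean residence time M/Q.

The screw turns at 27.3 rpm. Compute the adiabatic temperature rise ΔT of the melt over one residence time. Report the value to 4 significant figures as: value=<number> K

Convert throughput: Q = 46.1 kg/h = 46.1/3600 = 0.0128056 kg/s
Mean residence time: t_res = M/Q_s = 8.31 kg / 0.0128056 kg/s = 648.937 s
Convert to SI: D = 0.0552 m, h = 0.00934 m, N = 27.3/60 = 0.455 rev/s
γ̇ = π·D·N / h = π · 0.0552 · 0.455 / 0.00934 = 8.44799 s⁻¹
Adiabatic rise: ΔT = η γ̇² t_res / (ρ cp) = 1199·(8.44799)²·648.937 / (1310·1993) = 21.2691 K

value=21.27 K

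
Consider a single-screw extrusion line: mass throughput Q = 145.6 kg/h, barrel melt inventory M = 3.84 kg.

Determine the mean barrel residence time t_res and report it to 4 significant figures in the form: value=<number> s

value=94.95 s

Convert throughput: Q = 145.6 kg/h = 145.6/3600 = 0.0404444 kg/s
t_res = M / Q_s = 3.84 / 0.0404444 = 94.9451 s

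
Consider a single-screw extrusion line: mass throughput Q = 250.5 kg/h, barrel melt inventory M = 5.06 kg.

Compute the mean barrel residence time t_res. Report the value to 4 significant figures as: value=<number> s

value=72.72 s

Convert throughput: Q = 250.5 kg/h = 250.5/3600 = 0.0695833 kg/s
t_res = M / Q_s = 5.06 ÷ 0.0695833 = 72.7186 s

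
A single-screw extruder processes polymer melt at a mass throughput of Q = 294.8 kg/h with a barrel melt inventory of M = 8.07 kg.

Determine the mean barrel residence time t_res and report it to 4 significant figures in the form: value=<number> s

value=98.55 s

Q_s = Q / 3600 = 294.8 / 3600 = 0.0818889 kg/s
t_res = M / Q_s = 8.07 ÷ 0.0818889 = 98.5482 s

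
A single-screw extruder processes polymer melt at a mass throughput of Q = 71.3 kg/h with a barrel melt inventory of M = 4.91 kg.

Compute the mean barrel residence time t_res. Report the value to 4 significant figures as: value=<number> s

value=247.9 s

Q_s = Q / 3600 = 71.3 / 3600 = 0.0198056 kg/s
Mean residence time: t_res = M/Q_s = 4.91 kg / 0.0198056 kg/s = 247.91 s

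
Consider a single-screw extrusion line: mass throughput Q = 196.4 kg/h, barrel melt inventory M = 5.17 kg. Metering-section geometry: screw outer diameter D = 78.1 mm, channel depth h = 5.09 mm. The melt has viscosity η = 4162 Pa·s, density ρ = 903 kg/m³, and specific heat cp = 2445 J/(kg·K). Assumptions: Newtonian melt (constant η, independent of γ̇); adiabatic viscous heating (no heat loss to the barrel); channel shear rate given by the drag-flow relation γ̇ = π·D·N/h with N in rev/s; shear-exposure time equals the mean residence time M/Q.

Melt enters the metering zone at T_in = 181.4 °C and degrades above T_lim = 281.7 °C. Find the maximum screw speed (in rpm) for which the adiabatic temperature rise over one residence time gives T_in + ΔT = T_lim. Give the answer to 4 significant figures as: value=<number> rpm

Q_s = Q / 3600 = 196.4 / 3600 = 0.0545556 kg/s
t_res = M / Q_s = 5.17 ÷ 0.0545556 = 94.7658 s
D = 78.1 mm = 0.0781 m;  h = 5.09 mm = 0.00509 m
ΔT_a = T_lim − T_in = 281.7 °C − 181.4 °C = 100.3 K
Invert ΔT = ηγ̇²t_res/(ρcp) for γ̇: γ̇_max² = ΔT_a ρ cp / (η t_res) = 100.3·903·2445 / (4162·94.7658) = 561.454 s⁻²
γ̇_max = sqrt(561.454) = 23.695 s⁻¹
Solve γ̇ = πDN/h for N: N_max = γ̇_max·h/(π·D) = 23.695 × 0.00509 / (π × 0.0781) = 0.491557 rev/s = 29.4934 rpm

value=29.49 rpm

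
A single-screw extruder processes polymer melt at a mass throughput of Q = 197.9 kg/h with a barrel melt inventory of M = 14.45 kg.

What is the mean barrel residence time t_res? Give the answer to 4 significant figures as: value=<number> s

Throughput in SI: Q_s = 197.9 kg/h ÷ 3600 s/h = 0.0549722 kg/s
Mean residence time: t_res = M/Q_s = 14.45 kg / 0.0549722 kg/s = 262.86 s

value=262.9 s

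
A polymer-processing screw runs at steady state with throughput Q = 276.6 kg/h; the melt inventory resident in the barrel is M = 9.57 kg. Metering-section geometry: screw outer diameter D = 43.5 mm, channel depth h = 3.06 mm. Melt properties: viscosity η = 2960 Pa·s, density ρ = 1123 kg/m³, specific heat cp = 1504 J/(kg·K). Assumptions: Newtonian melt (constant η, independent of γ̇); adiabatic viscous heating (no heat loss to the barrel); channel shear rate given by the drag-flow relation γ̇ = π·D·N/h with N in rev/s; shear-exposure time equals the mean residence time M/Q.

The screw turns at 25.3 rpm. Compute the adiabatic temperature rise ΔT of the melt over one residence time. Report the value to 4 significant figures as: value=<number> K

value=77.41 K

Throughput in SI: Q_s = 276.6 kg/h ÷ 3600 s/h = 0.0768333 kg/s
t_res = M / Q_s = 9.57 ÷ 0.0768333 = 124.555 s
Geometry in metres: D = 43.5 mm → 0.0435 m, h = 3.06 mm → 0.00306 m; screw speed N = 25.3 rpm = 0.421667 rev/s
Shear rate: γ̇ = πDN/h = π·0.0435·0.421667/0.00306 = 18.8316 s⁻¹
ΔT = η·γ̇²·t_res/(ρ·cp) = [2960 × 18.8316² × 124.555] / [1123 × 1504] = 77.4106 K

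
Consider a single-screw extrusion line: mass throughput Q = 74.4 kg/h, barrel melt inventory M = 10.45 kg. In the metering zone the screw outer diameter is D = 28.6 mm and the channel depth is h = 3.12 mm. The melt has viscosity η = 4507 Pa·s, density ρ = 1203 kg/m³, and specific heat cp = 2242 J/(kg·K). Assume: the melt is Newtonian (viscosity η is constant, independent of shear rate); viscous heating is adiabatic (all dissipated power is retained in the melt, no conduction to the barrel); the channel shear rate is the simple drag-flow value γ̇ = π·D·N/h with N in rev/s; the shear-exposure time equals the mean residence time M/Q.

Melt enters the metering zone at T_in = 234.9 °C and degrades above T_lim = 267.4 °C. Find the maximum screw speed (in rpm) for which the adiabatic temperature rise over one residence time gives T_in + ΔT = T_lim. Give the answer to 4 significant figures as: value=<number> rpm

value=12.92 rpm

Convert throughput: Q = 74.4 kg/h = 74.4/3600 = 0.0206667 kg/s
t_res = M / Q_s = 10.45 / 0.0206667 = 505.645 s
D = 28.6 mm = 0.0286 m;  h = 3.12 mm = 0.00312 m
Allowable rise: ΔT_a = T_lim − T_in = 267.4 − 234.9 = 32.5 K
γ̇_max² = ΔT_a·ρ·cp/(η·t_res) = 32.5·1203·2242/(4507·505.645) = 38.4637 s⁻²
Take the square root: γ̇_max = √(38.4637) = 6.20191 s⁻¹
N_max = γ̇_max h / (πD) = 6.20191·0.00312/(π·0.0286) = 0.21536 rev/s → ×60 = 12.9216 rpm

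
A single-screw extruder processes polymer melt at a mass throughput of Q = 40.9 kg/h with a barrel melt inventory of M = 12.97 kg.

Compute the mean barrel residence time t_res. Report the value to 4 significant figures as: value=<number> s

value=1142. s

Convert throughput: Q = 40.9 kg/h = 40.9/3600 = 0.0113611 kg/s
t_res = M / Q_s = 12.97 ÷ 0.0113611 = 1141.61 s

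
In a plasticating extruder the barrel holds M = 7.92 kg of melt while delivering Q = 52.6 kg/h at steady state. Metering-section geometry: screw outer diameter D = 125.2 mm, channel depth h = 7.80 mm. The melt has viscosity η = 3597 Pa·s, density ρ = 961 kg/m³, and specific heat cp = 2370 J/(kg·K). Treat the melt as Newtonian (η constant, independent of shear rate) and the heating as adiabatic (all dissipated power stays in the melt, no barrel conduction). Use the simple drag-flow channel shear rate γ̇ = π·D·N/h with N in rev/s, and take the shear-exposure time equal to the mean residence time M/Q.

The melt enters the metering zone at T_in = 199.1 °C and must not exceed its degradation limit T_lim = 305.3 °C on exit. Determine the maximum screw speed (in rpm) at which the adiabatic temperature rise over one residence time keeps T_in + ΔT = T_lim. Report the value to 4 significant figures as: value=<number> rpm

Throughput in SI: Q_s = 52.6 kg/h ÷ 3600 s/h = 0.0146111 kg/s
t_res = M / Q_s = 7.92 / 0.0146111 = 542.053 s
Convert to metres: D = 0.1252 m, h = 0.0078 m
Allowable rise: ΔT_a = T_lim − T_in = 305.3 − 199.1 = 106.2 K
Invert ΔT = ηγ̇²t_res/(ρcp) for γ̇: γ̇_max² = ΔT_a ρ cp / (η t_res) = 106.2·961·2370 / (3597·542.053) = 124.055 s⁻²
γ̇_max = √124.055 = 11.138 s⁻¹
N_max = γ̇_max h / (πD) = 11.138·0.0078/(π·0.1252) = 0.220875 rev/s → ×60 = 13.2525 rpm

value=13.25 rpm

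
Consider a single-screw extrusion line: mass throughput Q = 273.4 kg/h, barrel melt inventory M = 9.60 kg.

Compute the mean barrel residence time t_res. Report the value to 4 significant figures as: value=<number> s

value=126.4 s

Throughput in SI: Q_s = 273.4 kg/h ÷ 3600 s/h = 0.0759444 kg/s
t_res = M / Q_s = 9.60 / 0.0759444 = 126.408 s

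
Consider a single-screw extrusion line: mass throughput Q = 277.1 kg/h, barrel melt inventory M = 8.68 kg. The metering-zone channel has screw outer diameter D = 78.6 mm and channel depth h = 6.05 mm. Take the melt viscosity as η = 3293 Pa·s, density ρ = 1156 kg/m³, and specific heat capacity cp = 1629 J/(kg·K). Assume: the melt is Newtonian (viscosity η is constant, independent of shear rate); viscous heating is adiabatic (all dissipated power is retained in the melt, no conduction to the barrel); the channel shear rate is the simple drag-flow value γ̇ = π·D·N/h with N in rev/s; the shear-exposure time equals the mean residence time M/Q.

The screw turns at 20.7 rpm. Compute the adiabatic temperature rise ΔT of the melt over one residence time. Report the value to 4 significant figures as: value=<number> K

value=39.10 K

Convert throughput: Q = 277.1 kg/h = 277.1/3600 = 0.0769722 kg/s
Mean residence time: t_res = M/Q_s = 8.68 kg / 0.0769722 kg/s = 112.768 s
D = 78.6 mm = 0.0786 m;  h = 6.05 mm = 0.00605 m;  N = 20.7 rpm / 60 = 0.345 rev/s
γ̇ = π D N / h = (π)(0.0786)(0.345) / 0.00605 = 14.0811 s⁻¹
Adiabatic rise: ΔT = η γ̇² t_res / (ρ cp) = 3293·(14.0811)²·112.768 / (1156·1629) = 39.0995 K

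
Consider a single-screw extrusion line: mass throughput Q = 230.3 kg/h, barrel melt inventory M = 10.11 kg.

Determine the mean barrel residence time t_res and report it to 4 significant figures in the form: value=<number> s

value=158.0 s

Q_s = Q / 3600 = 230.3 / 3600 = 0.0639722 kg/s
t_res = M / Q_s = 10.11 ÷ 0.0639722 = 158.037 s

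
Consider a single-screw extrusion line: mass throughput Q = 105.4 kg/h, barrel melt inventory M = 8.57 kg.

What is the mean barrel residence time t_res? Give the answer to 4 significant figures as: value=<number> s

Convert throughput: Q = 105.4 kg/h = 105.4/3600 = 0.0292778 kg/s
t_res = M / Q_s = 8.57 / 0.0292778 = 292.713 s

value=292.7 s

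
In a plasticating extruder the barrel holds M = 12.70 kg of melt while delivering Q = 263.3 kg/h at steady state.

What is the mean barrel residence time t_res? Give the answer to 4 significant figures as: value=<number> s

value=173.6 s

Throughput in SI: Q_s = 263.3 kg/h ÷ 3600 s/h = 0.0731389 kg/s
Mean residence time: t_res = M/Q_s = 12.70 kg / 0.0731389 kg/s = 173.642 s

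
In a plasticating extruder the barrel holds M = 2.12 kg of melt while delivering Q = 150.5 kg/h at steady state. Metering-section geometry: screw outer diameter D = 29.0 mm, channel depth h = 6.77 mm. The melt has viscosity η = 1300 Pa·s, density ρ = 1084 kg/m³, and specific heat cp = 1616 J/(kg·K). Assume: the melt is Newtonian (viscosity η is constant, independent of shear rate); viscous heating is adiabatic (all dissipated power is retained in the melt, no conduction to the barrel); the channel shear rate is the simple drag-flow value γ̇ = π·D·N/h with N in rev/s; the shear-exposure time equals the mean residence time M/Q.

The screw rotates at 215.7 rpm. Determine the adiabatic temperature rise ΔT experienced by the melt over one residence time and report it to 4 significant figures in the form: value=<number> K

Convert throughput: Q = 150.5 kg/h = 150.5/3600 = 0.0418056 kg/s
t_res = M / Q_s = 2.12 / 0.0418056 = 50.711 s
Geometry in metres: D = 29.0 mm → 0.029 m, h = 6.77 mm → 0.00677 m; screw speed N = 215.7 rpm = 3.595 rev/s
Shear rate: γ̇ = πDN/h = π·0.029·3.595/0.00677 = 48.3791 s⁻¹
ΔT = η·γ̇²·t_res/(ρ·cp) = [1300 × 48.3791² × 50.711] / [1084 × 1616] = 88.0827 K

value=88.08 K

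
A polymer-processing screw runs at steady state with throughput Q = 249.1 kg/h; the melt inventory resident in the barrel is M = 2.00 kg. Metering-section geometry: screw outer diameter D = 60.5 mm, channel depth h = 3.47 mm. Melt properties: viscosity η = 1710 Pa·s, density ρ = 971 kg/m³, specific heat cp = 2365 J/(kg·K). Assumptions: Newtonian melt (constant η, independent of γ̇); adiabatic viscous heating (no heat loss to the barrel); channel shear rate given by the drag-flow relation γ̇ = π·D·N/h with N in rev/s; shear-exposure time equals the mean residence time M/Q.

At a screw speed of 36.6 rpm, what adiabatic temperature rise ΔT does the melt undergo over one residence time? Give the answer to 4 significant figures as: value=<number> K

value=24.03 K

Throughput in SI: Q_s = 249.1 kg/h ÷ 3600 s/h = 0.0691944 kg/s
Mean residence time: t_res = M/Q_s = 2.00 kg / 0.0691944 kg/s = 28.9041 s
Geometry in metres: D = 60.5 mm → 0.0605 m, h = 3.47 mm → 0.00347 m; screw speed N = 36.6 rpm = 0.61 rev/s
γ̇ = π·D·N / h = π · 0.0605 · 0.61 / 0.00347 = 33.4122 s⁻¹
ΔT = η·γ̇²·t_res / (ρ·cp) = 1710 · (33.4122)² · 28.9041 / (971 · 2365) = 24.0279 K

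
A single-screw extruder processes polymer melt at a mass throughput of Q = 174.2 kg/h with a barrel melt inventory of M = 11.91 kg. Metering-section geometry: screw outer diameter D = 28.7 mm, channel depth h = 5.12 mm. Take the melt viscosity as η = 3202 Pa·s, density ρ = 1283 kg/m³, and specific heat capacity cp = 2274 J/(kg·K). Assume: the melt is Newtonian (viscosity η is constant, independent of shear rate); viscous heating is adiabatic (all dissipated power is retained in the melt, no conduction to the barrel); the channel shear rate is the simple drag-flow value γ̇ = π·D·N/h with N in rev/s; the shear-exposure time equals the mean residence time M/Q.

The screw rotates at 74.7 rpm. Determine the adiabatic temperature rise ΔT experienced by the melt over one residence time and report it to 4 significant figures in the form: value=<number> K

value=129.8 K

Q_s = Q / 3600 = 174.2 / 3600 = 0.0483889 kg/s
t_res = M / Q_s = 11.91 ÷ 0.0483889 = 246.131 s
Convert to SI: D = 0.0287 m, h = 0.00512 m, N = 74.7/60 = 1.245 rev/s
γ̇ = π D N / h = (π)(0.0287)(1.245) / 0.00512 = 21.9246 s⁻¹
Adiabatic rise: ΔT = η γ̇² t_res / (ρ cp) = 3202·(21.9246)²·246.131 / (1283·2274) = 129.847 K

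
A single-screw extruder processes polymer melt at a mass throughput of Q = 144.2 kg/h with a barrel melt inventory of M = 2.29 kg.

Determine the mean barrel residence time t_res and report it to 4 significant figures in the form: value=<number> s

value=57.17 s

Q_s = Q / 3600 = 144.2 / 3600 = 0.0400556 kg/s
t_res = M / Q_s = 2.29 / 0.0400556 = 57.1706 s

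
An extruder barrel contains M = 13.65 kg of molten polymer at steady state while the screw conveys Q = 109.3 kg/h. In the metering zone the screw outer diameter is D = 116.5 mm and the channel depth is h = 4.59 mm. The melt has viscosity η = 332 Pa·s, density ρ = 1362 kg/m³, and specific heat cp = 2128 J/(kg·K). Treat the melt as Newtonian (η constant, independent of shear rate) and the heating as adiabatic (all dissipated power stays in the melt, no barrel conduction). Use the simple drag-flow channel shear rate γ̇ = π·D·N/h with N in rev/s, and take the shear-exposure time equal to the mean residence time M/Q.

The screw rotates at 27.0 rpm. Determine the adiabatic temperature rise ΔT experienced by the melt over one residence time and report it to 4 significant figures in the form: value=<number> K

value=66.31 K

Convert throughput: Q = 109.3 kg/h = 109.3/3600 = 0.0303611 kg/s
Mean residence time: t_res = M/Q_s = 13.65 kg / 0.0303611 kg/s = 449.588 s
Convert to SI: D = 0.1165 m, h = 0.00459 m, N = 27.0/60 = 0.45 rev/s
Shear rate: γ̇ = πDN/h = π·0.1165·0.45/0.00459 = 35.8819 s⁻¹
ΔT = η·γ̇²·t_res / (ρ·cp) = 332 · (35.8819)² · 449.588 / (1362 · 2128) = 66.3064 K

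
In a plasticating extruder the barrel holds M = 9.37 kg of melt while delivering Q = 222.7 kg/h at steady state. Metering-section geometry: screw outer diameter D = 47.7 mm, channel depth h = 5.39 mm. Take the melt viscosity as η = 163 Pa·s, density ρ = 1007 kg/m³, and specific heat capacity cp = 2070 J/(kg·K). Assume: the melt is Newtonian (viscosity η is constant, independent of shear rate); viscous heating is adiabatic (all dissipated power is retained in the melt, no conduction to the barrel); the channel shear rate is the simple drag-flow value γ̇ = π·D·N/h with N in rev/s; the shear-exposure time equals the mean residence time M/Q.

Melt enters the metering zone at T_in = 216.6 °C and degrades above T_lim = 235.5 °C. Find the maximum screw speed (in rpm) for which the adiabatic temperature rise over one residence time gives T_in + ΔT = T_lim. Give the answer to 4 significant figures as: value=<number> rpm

value=86.21 rpm

Throughput in SI: Q_s = 222.7 kg/h ÷ 3600 s/h = 0.0618611 kg/s
Mean residence time: t_res = M/Q_s = 9.37 kg / 0.0618611 kg/s = 151.468 s
Geometry in SI: D = 47.7 mm → 0.0477 m, h = 5.39 mm → 0.00539 m
ΔT_a = T_lim − T_in = 235.5 °C − 216.6 °C = 18.9 K
γ̇_max² = ΔT_a·ρ·cp / (η·t_res) = [18.9 × 1007 × 2070] / [163 × 151.468] = 1595.7 s⁻²
Take the square root: γ̇_max = √(1595.7) = 39.9463 s⁻¹
N_max = γ̇_max·h / (π·D) = 39.9463 · 0.00539 / (π · 0.0477) = 1.4368 rev/s = 86.2081 rpm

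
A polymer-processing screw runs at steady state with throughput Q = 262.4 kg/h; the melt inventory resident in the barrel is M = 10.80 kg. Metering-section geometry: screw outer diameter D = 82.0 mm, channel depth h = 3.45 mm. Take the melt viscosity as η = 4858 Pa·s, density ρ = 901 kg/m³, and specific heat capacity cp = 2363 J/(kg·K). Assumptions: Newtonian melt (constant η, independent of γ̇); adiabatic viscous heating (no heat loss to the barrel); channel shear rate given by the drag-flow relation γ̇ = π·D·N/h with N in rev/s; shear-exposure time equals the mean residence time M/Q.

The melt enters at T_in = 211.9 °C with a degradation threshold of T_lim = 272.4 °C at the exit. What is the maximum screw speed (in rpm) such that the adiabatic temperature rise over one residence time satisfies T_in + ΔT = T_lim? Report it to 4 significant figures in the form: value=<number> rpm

value=10.75 rpm

Throughput in SI: Q_s = 262.4 kg/h ÷ 3600 s/h = 0.0728889 kg/s
Mean residence time: t_res = M/Q_s = 10.80 kg / 0.0728889 kg/s = 148.171 s
D = 82.0 mm = 0.082 m;  h = 3.45 mm = 0.00345 m
Allowable rise: ΔT_a = T_lim − T_in = 272.4 − 211.9 = 60.5 K
γ̇_max² = ΔT_a·ρ·cp/(η·t_res) = 60.5·901·2363/(4858·148.171) = 178.947 s⁻²
γ̇_max = sqrt(178.947) = 13.3771 s⁻¹
N_max = γ̇_max h / (πD) = 13.3771·0.00345/(π·0.082) = 0.17915 rev/s → ×60 = 10.749 rpm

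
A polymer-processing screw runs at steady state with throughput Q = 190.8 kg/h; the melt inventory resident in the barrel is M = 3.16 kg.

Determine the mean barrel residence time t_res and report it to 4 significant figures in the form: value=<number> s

value=59.62 s

Convert throughput: Q = 190.8 kg/h = 190.8/3600 = 0.053 kg/s
t_res = M / Q_s = 3.16 ÷ 0.053 = 59.6226 s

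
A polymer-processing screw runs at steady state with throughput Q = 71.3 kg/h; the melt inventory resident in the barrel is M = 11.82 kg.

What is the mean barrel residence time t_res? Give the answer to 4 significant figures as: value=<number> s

Convert throughput: Q = 71.3 kg/h = 71.3/3600 = 0.0198056 kg/s
t_res = M / Q_s = 11.82 / 0.0198056 = 596.802 s

value=596.8 s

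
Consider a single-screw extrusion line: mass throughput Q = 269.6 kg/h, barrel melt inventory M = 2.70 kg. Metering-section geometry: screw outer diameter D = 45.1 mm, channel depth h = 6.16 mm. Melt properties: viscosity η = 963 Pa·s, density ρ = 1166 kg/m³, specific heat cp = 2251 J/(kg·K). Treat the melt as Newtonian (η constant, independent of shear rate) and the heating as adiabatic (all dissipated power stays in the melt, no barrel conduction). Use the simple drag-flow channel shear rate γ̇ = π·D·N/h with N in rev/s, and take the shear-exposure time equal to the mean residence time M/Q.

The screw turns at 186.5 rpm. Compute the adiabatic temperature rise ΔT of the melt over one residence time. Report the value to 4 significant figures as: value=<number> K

value=67.62 K

Convert throughput: Q = 269.6 kg/h = 269.6/3600 = 0.0748889 kg/s
t_res = M / Q_s = 2.70 / 0.0748889 = 36.0534 s
Geometry in metres: D = 45.1 mm → 0.0451 m, h = 6.16 mm → 0.00616 m; screw speed N = 186.5 rpm = 3.10833 rev/s
Shear rate: γ̇ = πDN/h = π·0.0451·3.10833/0.00616 = 71.4946 s⁻¹
ΔT = η·γ̇²·t_res / (ρ·cp) = 963 · (71.4946)² · 36.0534 / (1166 · 2251) = 67.6153 K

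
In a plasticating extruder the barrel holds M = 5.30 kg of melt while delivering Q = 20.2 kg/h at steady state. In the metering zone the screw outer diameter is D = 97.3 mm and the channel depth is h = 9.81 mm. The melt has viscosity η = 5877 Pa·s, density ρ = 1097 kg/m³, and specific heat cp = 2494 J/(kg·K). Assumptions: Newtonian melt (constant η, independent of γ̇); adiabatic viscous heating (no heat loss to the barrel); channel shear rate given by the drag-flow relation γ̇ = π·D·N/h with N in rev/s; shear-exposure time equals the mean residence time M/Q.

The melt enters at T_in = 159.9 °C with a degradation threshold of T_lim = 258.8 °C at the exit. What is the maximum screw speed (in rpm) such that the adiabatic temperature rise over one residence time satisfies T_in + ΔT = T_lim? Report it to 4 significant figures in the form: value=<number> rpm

Throughput in SI: Q_s = 20.2 kg/h ÷ 3600 s/h = 0.00561111 kg/s
Mean residence time: t_res = M/Q_s = 5.30 kg / 0.00561111 kg/s = 944.554 s
Convert to metres: D = 0.0973 m, h = 0.00981 m
ΔT_a = T_lim − T_in = 258.8 °C − 159.9 °C = 98.9 K
γ̇_max² = ΔT_a·ρ·cp / (η·t_res) = [98.9 × 1097 × 2494] / [5877 × 944.554] = 48.7435 s⁻²
γ̇_max = sqrt(48.7435) = 6.98165 s⁻¹
N_max = γ̇_max h / (πD) = 6.98165·0.00981/(π·0.0973) = 0.22406 rev/s → ×60 = 13.4436 rpm

value=13.44 rpm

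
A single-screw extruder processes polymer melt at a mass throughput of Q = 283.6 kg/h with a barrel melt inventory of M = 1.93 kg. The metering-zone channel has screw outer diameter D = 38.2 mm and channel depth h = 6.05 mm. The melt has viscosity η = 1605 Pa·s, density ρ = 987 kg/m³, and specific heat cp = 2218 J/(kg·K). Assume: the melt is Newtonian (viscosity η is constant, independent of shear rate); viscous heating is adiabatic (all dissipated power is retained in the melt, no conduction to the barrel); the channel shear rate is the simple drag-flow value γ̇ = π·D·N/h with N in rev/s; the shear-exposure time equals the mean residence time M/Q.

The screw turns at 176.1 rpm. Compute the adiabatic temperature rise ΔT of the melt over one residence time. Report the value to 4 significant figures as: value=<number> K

value=60.88 K

Convert throughput: Q = 283.6 kg/h = 283.6/3600 = 0.0787778 kg/s
t_res = M / Q_s = 1.93 ÷ 0.0787778 = 24.4993 s
Convert to SI: D = 0.0382 m, h = 0.00605 m, N = 176.1/60 = 2.935 rev/s
Shear rate: γ̇ = πDN/h = π·0.0382·2.935/0.00605 = 58.2192 s⁻¹
ΔT = η·γ̇²·t_res/(ρ·cp) = [1605 × 58.2192² × 24.4993] / [987 × 2218] = 60.881 K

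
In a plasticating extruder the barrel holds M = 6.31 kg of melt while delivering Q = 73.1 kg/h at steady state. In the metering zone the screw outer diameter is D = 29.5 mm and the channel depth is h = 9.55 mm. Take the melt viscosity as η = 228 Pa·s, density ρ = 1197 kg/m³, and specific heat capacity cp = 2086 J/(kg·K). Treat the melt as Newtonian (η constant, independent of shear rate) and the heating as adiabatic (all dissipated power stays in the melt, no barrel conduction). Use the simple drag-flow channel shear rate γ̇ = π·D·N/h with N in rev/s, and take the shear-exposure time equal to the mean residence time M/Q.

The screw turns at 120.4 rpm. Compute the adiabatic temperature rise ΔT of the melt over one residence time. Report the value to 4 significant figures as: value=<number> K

value=10.76 K

Throughput in SI: Q_s = 73.1 kg/h ÷ 3600 s/h = 0.0203056 kg/s
t_res = M / Q_s = 6.31 / 0.0203056 = 310.752 s
Geometry in metres: D = 29.5 mm → 0.0295 m, h = 9.55 mm → 0.00955 m; screw speed N = 120.4 rpm = 2.00667 rev/s
γ̇ = π·D·N / h = π · 0.0295 · 2.00667 / 0.00955 = 19.4735 s⁻¹
ΔT = η·γ̇²·t_res / (ρ·cp) = 228 · (19.4735)² · 310.752 / (1197 · 2086) = 10.7604 K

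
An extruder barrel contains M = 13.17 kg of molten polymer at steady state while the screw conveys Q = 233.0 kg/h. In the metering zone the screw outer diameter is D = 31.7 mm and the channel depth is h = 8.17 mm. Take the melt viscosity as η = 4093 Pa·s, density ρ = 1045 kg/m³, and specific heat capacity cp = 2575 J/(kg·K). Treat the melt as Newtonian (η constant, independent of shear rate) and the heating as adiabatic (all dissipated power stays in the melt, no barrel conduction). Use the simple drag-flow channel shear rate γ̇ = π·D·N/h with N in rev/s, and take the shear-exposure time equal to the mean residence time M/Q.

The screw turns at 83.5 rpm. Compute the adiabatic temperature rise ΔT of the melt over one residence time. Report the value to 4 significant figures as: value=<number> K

Q_s = Q / 3600 = 233.0 / 3600 = 0.0647222 kg/s
t_res = M / Q_s = 13.17 / 0.0647222 = 203.485 s
D = 31.7 mm = 0.0317 m;  h = 8.17 mm = 0.00817 m;  N = 83.5 rpm / 60 = 1.39167 rev/s
γ̇ = π·D·N / h = π · 0.0317 · 1.39167 / 0.00817 = 16.9638 s⁻¹
ΔT = η·γ̇²·t_res/(ρ·cp) = [4093 × 16.9638² × 203.485] / [1045 × 2575] = 89.0687 K

value=89.07 K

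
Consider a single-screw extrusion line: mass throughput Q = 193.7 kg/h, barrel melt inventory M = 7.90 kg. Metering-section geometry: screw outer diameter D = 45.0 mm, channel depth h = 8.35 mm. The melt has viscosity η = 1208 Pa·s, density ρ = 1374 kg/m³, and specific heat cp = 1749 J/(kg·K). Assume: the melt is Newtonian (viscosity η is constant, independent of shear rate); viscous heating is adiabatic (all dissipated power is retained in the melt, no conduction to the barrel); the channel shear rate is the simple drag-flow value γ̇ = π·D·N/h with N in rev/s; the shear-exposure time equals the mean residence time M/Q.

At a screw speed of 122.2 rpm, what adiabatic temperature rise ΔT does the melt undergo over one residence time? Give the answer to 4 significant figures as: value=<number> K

value=87.76 K

Q_s = Q / 3600 = 193.7 / 3600 = 0.0538056 kg/s
t_res = M / Q_s = 7.90 / 0.0538056 = 146.825 s
Convert to SI: D = 0.045 m, h = 0.00835 m, N = 122.2/60 = 2.03667 rev/s
Shear rate: γ̇ = πDN/h = π·0.045·2.03667/0.00835 = 34.4823 s⁻¹
Adiabatic rise: ΔT = η γ̇² t_res / (ρ cp) = 1208·(34.4823)²·146.825 / (1374·1749) = 87.7571 K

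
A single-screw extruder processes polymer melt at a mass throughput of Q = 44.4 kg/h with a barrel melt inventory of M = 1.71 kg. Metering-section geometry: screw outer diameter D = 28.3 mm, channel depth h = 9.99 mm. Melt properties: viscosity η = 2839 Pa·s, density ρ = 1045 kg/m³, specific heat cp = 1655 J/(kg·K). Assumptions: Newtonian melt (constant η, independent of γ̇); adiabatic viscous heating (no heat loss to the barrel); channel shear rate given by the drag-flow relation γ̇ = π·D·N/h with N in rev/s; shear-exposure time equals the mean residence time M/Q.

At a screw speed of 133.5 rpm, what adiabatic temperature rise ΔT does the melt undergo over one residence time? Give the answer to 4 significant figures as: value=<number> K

value=89.24 K

Throughput in SI: Q_s = 44.4 kg/h ÷ 3600 s/h = 0.0123333 kg/s
Mean residence time: t_res = M/Q_s = 1.71 kg / 0.0123333 kg/s = 138.649 s
Geometry in metres: D = 28.3 mm → 0.0283 m, h = 9.99 mm → 0.00999 m; screw speed N = 133.5 rpm = 2.225 rev/s
Shear rate: γ̇ = πDN/h = π·0.0283·2.225/0.00999 = 19.8016 s⁻¹
ΔT = η·γ̇²·t_res/(ρ·cp) = [2839 × 19.8016² × 138.649] / [1045 × 1655] = 89.2418 K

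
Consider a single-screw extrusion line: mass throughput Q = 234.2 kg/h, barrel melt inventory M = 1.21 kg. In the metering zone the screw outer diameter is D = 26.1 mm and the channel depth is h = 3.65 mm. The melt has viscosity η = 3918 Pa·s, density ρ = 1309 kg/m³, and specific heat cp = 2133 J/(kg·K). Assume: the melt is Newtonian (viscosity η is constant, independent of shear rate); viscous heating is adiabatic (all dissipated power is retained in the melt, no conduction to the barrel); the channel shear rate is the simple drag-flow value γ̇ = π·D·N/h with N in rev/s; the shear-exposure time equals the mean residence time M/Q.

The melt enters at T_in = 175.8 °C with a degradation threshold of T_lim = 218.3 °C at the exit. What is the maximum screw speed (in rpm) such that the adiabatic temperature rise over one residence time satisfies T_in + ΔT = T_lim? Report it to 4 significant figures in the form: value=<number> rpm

Q_s = Q / 3600 = 234.2 / 3600 = 0.0650556 kg/s
t_res = M / Q_s = 1.21 / 0.0650556 = 18.5995 s
Convert to metres: D = 0.0261 m, h = 0.00365 m
ΔT_a = T_lim − T_in = 218.3 − 175.8 = 42.5 K
γ̇_max² = ΔT_a·ρ·cp/(η·t_res) = 42.5·1309·2133/(3918·18.5995) = 1628.37 s⁻²
Take the square root: γ̇_max = √(1628.37) = 40.3531 s⁻¹
N_max = γ̇_max·h / (π·D) = 40.3531 · 0.00365 / (π · 0.0261) = 1.7963 rev/s = 107.778 rpm

value=107.8 rpm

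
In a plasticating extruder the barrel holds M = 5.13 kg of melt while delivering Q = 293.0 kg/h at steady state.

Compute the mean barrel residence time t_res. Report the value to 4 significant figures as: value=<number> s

Convert throughput: Q = 293.0 kg/h = 293.0/3600 = 0.0813889 kg/s
Mean residence time: t_res = M/Q_s = 5.13 kg / 0.0813889 kg/s = 63.0307 s

value=63.03 s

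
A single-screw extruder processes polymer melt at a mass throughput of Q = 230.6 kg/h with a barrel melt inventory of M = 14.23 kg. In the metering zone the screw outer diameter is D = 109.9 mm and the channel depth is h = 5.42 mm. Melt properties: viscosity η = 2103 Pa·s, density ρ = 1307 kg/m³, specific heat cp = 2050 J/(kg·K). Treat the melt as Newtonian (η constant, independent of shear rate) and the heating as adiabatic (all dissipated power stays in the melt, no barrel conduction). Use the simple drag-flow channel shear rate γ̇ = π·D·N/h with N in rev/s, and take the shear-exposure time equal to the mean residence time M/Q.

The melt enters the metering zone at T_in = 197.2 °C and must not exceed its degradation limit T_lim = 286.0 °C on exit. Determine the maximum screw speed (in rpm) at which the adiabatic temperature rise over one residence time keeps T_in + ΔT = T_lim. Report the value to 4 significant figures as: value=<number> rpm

value=21.26 rpm

Throughput in SI: Q_s = 230.6 kg/h ÷ 3600 s/h = 0.0640556 kg/s
t_res = M / Q_s = 14.23 / 0.0640556 = 222.151 s
Geometry in SI: D = 109.9 mm → 0.1099 m, h = 5.42 mm → 0.00542 m
Allowable rise: ΔT_a = T_lim − T_in = 286.0 − 197.2 = 88.8 K
γ̇_max² = ΔT_a·ρ·cp/(η·t_res) = 88.8·1307·2050/(2103·222.151) = 509.278 s⁻²
Take the square root: γ̇_max = √(509.278) = 22.5672 s⁻¹
N_max = γ̇_max h / (πD) = 22.5672·0.00542/(π·0.1099) = 0.354266 rev/s → ×60 = 21.2559 rpm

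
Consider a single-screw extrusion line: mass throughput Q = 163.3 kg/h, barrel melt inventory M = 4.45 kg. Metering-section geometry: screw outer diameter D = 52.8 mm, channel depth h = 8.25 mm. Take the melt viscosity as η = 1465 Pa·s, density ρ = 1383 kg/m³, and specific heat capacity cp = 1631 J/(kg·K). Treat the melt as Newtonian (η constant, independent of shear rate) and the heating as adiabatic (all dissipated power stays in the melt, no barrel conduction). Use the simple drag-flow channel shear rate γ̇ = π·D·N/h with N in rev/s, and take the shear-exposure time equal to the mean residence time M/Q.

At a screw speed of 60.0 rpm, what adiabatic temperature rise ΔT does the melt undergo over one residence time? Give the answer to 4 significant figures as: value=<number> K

Throughput in SI: Q_s = 163.3 kg/h ÷ 3600 s/h = 0.0453611 kg/s
t_res = M / Q_s = 4.45 / 0.0453611 = 98.1017 s
Geometry in metres: D = 52.8 mm → 0.0528 m, h = 8.25 mm → 0.00825 m; screw speed N = 60.0 rpm = 1 rev/s
γ̇ = π D N / h = (π)(0.0528)(1) / 0.00825 = 20.1062 s⁻¹
ΔT = η·γ̇²·t_res / (ρ·cp) = 1465 · (20.1062)² · 98.1017 / (1383 · 1631) = 25.7571 K

value=25.76 K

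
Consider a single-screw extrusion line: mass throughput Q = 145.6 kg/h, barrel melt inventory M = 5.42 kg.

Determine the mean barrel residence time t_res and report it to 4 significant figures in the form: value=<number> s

value=134.0 s

Q_s = Q / 3600 = 145.6 / 3600 = 0.0404444 kg/s
t_res = M / Q_s = 5.42 ÷ 0.0404444 = 134.011 s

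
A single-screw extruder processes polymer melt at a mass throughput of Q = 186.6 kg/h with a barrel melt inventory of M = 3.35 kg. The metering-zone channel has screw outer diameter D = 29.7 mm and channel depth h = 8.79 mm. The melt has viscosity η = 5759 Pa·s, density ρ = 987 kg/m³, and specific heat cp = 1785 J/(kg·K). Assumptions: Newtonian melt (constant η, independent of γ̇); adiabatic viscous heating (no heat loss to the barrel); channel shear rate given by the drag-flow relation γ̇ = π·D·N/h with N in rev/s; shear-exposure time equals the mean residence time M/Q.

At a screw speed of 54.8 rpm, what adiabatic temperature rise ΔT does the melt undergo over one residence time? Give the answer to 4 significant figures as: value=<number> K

Q_s = Q / 3600 = 186.6 / 3600 = 0.0518333 kg/s
t_res = M / Q_s = 3.35 ÷ 0.0518333 = 64.6302 s
Convert to SI: D = 0.0297 m, h = 0.00879 m, N = 54.8/60 = 0.913333 rev/s
Shear rate: γ̇ = πDN/h = π·0.0297·0.913333/0.00879 = 9.69498 s⁻¹
ΔT = η·γ̇²·t_res / (ρ·cp) = 5759 · (9.69498)² · 64.6302 / (987 · 1785) = 19.8573 K

value=19.86 K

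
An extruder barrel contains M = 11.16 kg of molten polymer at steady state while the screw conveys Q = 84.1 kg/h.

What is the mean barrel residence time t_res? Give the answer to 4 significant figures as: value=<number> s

value=477.7 s

Q_s = Q / 3600 = 84.1 / 3600 = 0.0233611 kg/s
t_res = M / Q_s = 11.16 / 0.0233611 = 477.717 s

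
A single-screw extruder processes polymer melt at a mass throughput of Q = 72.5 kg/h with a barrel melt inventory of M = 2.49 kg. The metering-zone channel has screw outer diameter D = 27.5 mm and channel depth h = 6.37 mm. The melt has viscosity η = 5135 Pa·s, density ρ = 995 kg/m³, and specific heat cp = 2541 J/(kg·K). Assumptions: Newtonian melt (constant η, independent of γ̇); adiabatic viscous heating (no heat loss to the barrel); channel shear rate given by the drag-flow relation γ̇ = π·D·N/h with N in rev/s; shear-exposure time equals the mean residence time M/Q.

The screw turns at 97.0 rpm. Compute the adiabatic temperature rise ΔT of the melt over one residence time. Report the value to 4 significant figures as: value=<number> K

Throughput in SI: Q_s = 72.5 kg/h ÷ 3600 s/h = 0.0201389 kg/s
Mean residence time: t_res = M/Q_s = 2.49 kg / 0.0201389 kg/s = 123.641 s
D = 27.5 mm = 0.0275 m;  h = 6.37 mm = 0.00637 m;  N = 97.0 rpm / 60 = 1.61667 rev/s
γ̇ = π·D·N / h = π · 0.0275 · 1.61667 / 0.00637 = 21.9262 s⁻¹
Adiabatic rise: ΔT = η γ̇² t_res / (ρ cp) = 5135·(21.9262)²·123.641 / (995·2541) = 120.727 K

value=120.7 K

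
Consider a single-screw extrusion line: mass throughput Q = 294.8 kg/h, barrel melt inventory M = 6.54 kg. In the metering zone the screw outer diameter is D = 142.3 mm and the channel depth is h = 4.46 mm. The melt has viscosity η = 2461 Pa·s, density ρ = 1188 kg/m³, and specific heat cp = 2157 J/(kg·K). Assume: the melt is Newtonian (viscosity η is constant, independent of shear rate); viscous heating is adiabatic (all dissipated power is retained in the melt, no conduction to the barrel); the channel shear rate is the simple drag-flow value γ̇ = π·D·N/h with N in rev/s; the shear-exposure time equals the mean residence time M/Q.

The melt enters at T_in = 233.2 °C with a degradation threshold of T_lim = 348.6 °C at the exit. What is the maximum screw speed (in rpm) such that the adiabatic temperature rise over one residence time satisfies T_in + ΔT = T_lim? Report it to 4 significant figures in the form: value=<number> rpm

value=23.22 rpm

Convert throughput: Q = 294.8 kg/h = 294.8/3600 = 0.0818889 kg/s
Mean residence time: t_res = M/Q_s = 6.54 kg / 0.0818889 kg/s = 79.8643 s
Convert to metres: D = 0.1423 m, h = 0.00446 m
ΔT_a = T_lim − T_in = 348.6 − 233.2 = 115.4 K
Invert ΔT = ηγ̇²t_res/(ρcp) for γ̇: γ̇_max² = ΔT_a ρ cp / (η t_res) = 115.4·1188·2157 / (2461·79.8643) = 1504.55 s⁻²
γ̇_max = sqrt(1504.55) = 38.7886 s⁻¹
N_max = γ̇_max·h / (π·D) = 38.7886 · 0.00446 / (π · 0.1423) = 0.386976 rev/s = 23.2186 rpm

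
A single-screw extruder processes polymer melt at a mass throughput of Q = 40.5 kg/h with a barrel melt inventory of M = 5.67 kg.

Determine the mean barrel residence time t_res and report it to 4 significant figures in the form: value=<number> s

value=504.0 s

Q_s = Q / 3600 = 40.5 / 3600 = 0.01125 kg/s
t_res = M / Q_s = 5.67 / 0.01125 = 504 s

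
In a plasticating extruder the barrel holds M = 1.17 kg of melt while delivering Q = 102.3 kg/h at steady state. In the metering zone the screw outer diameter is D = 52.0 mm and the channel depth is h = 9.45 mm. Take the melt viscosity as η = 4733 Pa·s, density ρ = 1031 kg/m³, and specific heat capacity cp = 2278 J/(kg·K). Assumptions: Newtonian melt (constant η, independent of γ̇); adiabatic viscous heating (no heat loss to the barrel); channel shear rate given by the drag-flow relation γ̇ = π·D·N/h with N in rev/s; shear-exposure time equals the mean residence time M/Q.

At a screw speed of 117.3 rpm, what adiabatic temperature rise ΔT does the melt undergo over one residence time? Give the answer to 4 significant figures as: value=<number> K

Q_s = Q / 3600 = 102.3 / 3600 = 0.0284167 kg/s
Mean residence time: t_res = M/Q_s = 1.17 kg / 0.0284167 kg/s = 41.173 s
Convert to SI: D = 0.052 m, h = 0.00945 m, N = 117.3/60 = 1.955 rev/s
Shear rate: γ̇ = πDN/h = π·0.052·1.955/0.00945 = 33.7962 s⁻¹
Adiabatic rise: ΔT = η γ̇² t_res / (ρ cp) = 4733·(33.7962)²·41.173 / (1031·2278) = 94.7705 K

value=94.77 K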